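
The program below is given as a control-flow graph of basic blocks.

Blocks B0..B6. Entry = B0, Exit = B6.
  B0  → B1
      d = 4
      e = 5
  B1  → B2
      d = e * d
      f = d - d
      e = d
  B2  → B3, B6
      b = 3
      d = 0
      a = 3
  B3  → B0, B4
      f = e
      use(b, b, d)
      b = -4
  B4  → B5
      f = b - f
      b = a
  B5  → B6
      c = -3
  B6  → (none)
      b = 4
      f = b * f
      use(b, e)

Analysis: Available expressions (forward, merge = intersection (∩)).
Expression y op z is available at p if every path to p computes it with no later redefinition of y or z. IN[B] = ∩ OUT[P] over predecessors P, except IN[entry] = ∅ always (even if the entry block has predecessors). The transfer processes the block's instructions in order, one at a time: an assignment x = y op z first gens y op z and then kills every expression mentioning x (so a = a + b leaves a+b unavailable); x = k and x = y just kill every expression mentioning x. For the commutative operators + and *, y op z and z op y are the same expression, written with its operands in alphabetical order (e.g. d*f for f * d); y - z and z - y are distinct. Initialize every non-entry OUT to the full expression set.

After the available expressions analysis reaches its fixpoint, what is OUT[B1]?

Per-block solution:
  B0:   IN={}   OUT={}
  B1:   IN={}   OUT={d-d}
  B2:   IN={d-d}   OUT={}
  B3:   IN={}   OUT={}
  B4:   IN={}   OUT={}
  B5:   IN={}   OUT={}
  B6:   IN={}   OUT={}

Merge at B1: IN[B1] = OUT[B0] = {}
Applying B1's transfer function to that IN value gives OUT[B1] (row B1 above).

Answer: {d-d}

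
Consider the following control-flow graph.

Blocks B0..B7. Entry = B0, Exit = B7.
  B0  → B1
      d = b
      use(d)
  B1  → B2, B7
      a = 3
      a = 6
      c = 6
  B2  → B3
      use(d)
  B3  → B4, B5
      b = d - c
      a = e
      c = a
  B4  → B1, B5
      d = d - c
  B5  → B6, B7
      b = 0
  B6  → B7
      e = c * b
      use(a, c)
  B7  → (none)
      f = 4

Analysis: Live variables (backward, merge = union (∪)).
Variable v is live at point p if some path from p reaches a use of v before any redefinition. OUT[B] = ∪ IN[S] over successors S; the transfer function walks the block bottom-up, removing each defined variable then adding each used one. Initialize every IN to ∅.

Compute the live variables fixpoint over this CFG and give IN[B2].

Answer: {c, d, e}

Working:
Converged values:
  B0: | IN={b, e} | OUT={d, e}
  B1: | IN={d, e} | OUT={c, d, e}
  B2: | IN={c, d, e} | OUT={c, d, e}
  B3: | IN={c, d, e} | OUT={a, c, d, e}
  B4: | IN={a, c, d, e} | OUT={a, c, d, e}
  B5: | IN={a, c} | OUT={a, b, c}
  B6: | IN={a, b, c} | OUT={}
  B7: | IN={} | OUT={}

Merge at B2: OUT[B2] = IN[B3] = {c, d, e}
Applying B2's transfer function to that OUT value gives IN[B2] (row B2 above).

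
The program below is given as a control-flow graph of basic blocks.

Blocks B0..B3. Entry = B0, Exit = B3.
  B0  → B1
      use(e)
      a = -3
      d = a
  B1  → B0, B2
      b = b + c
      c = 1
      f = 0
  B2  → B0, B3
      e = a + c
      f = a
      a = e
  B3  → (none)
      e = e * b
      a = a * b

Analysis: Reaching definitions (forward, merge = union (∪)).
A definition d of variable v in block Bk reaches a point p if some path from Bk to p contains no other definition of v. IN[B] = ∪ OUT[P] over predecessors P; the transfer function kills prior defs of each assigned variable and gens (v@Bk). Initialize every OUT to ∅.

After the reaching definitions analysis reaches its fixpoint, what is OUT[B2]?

Converged values:
  B0: | IN={a@B0, a@B2, b@B1, c@B1, d@B0, e@B2, f@B1, f@B2} | OUT={a@B0, b@B1, c@B1, d@B0, e@B2, f@B1, f@B2}
  B1: | IN={a@B0, b@B1, c@B1, d@B0, e@B2, f@B1, f@B2} | OUT={a@B0, b@B1, c@B1, d@B0, e@B2, f@B1}
  B2: | IN={a@B0, b@B1, c@B1, d@B0, e@B2, f@B1} | OUT={a@B2, b@B1, c@B1, d@B0, e@B2, f@B2}
  B3: | IN={a@B2, b@B1, c@B1, d@B0, e@B2, f@B2} | OUT={a@B3, b@B1, c@B1, d@B0, e@B3, f@B2}

Merge at B2: IN[B2] = OUT[B1] = {a@B0, b@B1, c@B1, d@B0, e@B2, f@B1}
Applying B2's transfer function to that IN value gives OUT[B2] (row B2 above).

Answer: {a@B2, b@B1, c@B1, d@B0, e@B2, f@B2}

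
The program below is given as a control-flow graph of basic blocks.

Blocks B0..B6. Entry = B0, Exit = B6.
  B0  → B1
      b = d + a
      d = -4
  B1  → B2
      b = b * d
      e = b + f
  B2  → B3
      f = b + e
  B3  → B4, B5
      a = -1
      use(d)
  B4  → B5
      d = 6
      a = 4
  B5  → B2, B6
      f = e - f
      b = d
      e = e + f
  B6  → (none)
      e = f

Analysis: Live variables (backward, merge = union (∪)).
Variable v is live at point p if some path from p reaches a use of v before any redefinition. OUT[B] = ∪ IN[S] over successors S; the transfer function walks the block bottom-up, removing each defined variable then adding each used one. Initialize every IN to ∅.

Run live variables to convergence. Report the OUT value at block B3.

Answer: {d, e, f}

Working:
Fixpoint table:
  B0: | IN={a, d, f} | OUT={b, d, f}
  B1: | IN={b, d, f} | OUT={b, d, e}
  B2: | IN={b, d, e} | OUT={d, e, f}
  B3: | IN={d, e, f} | OUT={d, e, f}
  B4: | IN={e, f} | OUT={d, e, f}
  B5: | IN={d, e, f} | OUT={b, d, e, f}
  B6: | IN={f} | OUT={}

Merge at B3: OUT[B3] = IN[B4] ⊔ IN[B5] = {d, e, f}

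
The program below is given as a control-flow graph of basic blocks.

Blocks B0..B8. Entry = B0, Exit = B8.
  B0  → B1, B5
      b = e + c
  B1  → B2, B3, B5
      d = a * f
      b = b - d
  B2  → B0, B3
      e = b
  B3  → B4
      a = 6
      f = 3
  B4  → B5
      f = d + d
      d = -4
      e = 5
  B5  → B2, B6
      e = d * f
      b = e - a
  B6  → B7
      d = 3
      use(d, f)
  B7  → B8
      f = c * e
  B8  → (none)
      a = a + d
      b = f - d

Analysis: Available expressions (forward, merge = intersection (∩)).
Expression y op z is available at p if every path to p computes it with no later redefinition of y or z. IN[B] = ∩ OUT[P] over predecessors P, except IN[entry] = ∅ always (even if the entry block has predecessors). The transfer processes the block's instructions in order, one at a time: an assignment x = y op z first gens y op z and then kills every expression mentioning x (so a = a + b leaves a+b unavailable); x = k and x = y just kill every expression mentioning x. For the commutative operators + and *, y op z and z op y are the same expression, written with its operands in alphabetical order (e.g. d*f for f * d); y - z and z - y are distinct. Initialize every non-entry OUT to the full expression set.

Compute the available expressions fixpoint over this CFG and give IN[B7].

Answer: {e-a}

Working:
Fixpoint table:
  B0: | IN={} | OUT={c+e}
  B1: | IN={c+e} | OUT={a*f, c+e}
  B2: | IN={} | OUT={}
  B3: | IN={} | OUT={}
  B4: | IN={} | OUT={}
  B5: | IN={} | OUT={d*f, e-a}
  B6: | IN={d*f, e-a} | OUT={e-a}
  B7: | IN={e-a} | OUT={c*e, e-a}
  B8: | IN={c*e, e-a} | OUT={c*e, f-d}

Merge at B7: IN[B7] = OUT[B6] = {e-a}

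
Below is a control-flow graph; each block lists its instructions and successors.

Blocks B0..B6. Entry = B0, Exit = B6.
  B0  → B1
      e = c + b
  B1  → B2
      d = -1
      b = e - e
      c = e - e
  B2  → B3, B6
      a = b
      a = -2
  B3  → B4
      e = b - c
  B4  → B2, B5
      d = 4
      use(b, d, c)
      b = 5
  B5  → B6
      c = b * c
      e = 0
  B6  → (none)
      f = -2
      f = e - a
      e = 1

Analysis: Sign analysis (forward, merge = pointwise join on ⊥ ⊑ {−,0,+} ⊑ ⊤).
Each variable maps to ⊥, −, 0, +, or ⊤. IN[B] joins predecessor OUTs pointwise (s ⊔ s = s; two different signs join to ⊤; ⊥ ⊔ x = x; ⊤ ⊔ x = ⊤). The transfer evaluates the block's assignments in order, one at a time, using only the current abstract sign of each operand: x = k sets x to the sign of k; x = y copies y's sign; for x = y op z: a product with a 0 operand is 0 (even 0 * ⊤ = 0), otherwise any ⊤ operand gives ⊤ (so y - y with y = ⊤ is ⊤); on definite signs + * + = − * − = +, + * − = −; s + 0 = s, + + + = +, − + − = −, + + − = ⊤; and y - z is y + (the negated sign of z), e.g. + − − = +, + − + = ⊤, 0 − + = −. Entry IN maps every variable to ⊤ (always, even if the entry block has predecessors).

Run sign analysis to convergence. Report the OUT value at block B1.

Answer: {a: ⊤, b: ⊤, c: ⊤, d: -, e: ⊤, f: ⊤}

Trace:
Per-block solution:
  B0:  IN=(all ⊤)  OUT=(all ⊤)
  B1:  IN=(all ⊤)  OUT={d:-; rest ⊤}
  B2:  IN=(all ⊤)  OUT={a:-; rest ⊤}
  B3:  IN={a:-; rest ⊤}  OUT={a:-; rest ⊤}
  B4:  IN={a:-; rest ⊤}  OUT={a:-, b:+, d:+; rest ⊤}
  B5:  IN={a:-, b:+, d:+; rest ⊤}  OUT={a:-, b:+, d:+, e:0; rest ⊤}
  B6:  IN={a:-; rest ⊤}  OUT={a:-, e:+; rest ⊤}

Merge at B1: IN[B1] = OUT[B0] = {a: ⊤, b: ⊤, c: ⊤, d: ⊤, e: ⊤, f: ⊤}
Applying B1's transfer function to that IN value gives OUT[B1] (row B1 above).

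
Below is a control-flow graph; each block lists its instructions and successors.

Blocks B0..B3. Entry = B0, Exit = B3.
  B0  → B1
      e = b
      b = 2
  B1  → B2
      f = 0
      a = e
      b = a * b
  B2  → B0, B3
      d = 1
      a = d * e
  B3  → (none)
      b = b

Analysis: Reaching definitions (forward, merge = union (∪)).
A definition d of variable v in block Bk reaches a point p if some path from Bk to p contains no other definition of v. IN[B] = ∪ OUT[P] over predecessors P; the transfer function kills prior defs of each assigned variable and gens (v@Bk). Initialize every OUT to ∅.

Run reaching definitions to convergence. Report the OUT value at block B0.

Answer: {a@B2, b@B0, d@B2, e@B0, f@B1}

Derivation:
Per-block solution:
  B0:  IN={a@B2, b@B1, d@B2, e@B0, f@B1}  OUT={a@B2, b@B0, d@B2, e@B0, f@B1}
  B1:  IN={a@B2, b@B0, d@B2, e@B0, f@B1}  OUT={a@B1, b@B1, d@B2, e@B0, f@B1}
  B2:  IN={a@B1, b@B1, d@B2, e@B0, f@B1}  OUT={a@B2, b@B1, d@B2, e@B0, f@B1}
  B3:  IN={a@B2, b@B1, d@B2, e@B0, f@B1}  OUT={a@B2, b@B3, d@B2, e@B0, f@B1}

Merge at B0 (entry node, so the boundary value {} is joined with the incoming edge(s)): IN[B0] = {} ⊔ OUT[B2] = {a@B2, b@B1, d@B2, e@B0, f@B1}
Applying B0's transfer function to that IN value gives OUT[B0] (row B0 above).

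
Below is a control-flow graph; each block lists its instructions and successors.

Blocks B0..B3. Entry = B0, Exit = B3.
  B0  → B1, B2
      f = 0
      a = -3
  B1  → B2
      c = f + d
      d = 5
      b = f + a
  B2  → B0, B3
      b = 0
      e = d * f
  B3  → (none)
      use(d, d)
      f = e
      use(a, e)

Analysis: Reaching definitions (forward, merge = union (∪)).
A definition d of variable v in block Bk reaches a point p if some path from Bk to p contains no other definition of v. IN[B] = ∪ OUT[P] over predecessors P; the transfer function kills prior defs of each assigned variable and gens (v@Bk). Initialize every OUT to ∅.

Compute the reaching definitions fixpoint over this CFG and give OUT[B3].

Per-block solution:
  B0: | IN={a@B0, b@B2, c@B1, d@B1, e@B2, f@B0} | OUT={a@B0, b@B2, c@B1, d@B1, e@B2, f@B0}
  B1: | IN={a@B0, b@B2, c@B1, d@B1, e@B2, f@B0} | OUT={a@B0, b@B1, c@B1, d@B1, e@B2, f@B0}
  B2: | IN={a@B0, b@B1, b@B2, c@B1, d@B1, e@B2, f@B0} | OUT={a@B0, b@B2, c@B1, d@B1, e@B2, f@B0}
  B3: | IN={a@B0, b@B2, c@B1, d@B1, e@B2, f@B0} | OUT={a@B0, b@B2, c@B1, d@B1, e@B2, f@B3}

Merge at B3: IN[B3] = OUT[B2] = {a@B0, b@B2, c@B1, d@B1, e@B2, f@B0}
Applying B3's transfer function to that IN value gives OUT[B3] (row B3 above).

Answer: {a@B0, b@B2, c@B1, d@B1, e@B2, f@B3}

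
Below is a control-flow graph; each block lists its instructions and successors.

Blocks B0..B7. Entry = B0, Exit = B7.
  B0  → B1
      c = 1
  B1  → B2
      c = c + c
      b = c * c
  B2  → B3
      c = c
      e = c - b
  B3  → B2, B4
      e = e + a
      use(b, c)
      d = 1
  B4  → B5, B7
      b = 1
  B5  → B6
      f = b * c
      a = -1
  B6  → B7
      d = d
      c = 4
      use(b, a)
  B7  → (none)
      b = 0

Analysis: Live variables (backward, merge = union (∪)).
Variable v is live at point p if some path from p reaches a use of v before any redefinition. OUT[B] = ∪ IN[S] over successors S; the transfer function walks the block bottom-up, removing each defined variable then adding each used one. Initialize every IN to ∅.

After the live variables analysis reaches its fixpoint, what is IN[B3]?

Converged values:
  B0:   IN={a}   OUT={a, c}
  B1:   IN={a, c}   OUT={a, b, c}
  B2:   IN={a, b, c}   OUT={a, b, c, e}
  B3:   IN={a, b, c, e}   OUT={a, b, c, d}
  B4:   IN={c, d}   OUT={b, c, d}
  B5:   IN={b, c, d}   OUT={a, b, d}
  B6:   IN={a, b, d}   OUT={}
  B7:   IN={}   OUT={}

Merge at B3: OUT[B3] = IN[B2] ⊔ IN[B4] = {a, b, c, d}
Applying B3's transfer function to that OUT value gives IN[B3] (row B3 above).

Answer: {a, b, c, e}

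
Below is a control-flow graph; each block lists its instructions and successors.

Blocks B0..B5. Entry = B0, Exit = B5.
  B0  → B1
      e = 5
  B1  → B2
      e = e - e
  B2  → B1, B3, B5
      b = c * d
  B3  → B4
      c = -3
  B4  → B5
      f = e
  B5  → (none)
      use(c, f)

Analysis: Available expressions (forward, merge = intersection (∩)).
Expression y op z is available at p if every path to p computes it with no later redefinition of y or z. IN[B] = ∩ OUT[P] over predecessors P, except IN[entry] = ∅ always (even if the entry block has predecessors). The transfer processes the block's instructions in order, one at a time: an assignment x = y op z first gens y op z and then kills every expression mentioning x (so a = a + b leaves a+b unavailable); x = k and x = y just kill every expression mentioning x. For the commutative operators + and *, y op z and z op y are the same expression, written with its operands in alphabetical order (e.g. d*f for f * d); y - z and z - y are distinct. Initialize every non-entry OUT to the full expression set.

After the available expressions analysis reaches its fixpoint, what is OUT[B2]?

Answer: {c*d}

Trace:
Converged values:
  B0:   IN={}   OUT={}
  B1:   IN={}   OUT={}
  B2:   IN={}   OUT={c*d}
  B3:   IN={c*d}   OUT={}
  B4:   IN={}   OUT={}
  B5:   IN={}   OUT={}

Merge at B2: IN[B2] = OUT[B1] = {}
Applying B2's transfer function to that IN value gives OUT[B2] (row B2 above).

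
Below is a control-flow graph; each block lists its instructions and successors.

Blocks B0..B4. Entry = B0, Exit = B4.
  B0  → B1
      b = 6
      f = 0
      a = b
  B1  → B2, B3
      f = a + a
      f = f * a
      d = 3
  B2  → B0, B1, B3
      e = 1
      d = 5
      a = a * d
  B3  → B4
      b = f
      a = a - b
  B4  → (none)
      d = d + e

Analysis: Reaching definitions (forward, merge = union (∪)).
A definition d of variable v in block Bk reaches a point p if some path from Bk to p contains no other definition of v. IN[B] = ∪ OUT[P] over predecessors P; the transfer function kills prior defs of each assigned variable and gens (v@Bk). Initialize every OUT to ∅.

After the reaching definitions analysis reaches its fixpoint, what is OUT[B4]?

Answer: {a@B3, b@B3, d@B4, e@B2, f@B1}

Working:
Converged values:
  B0:  IN={a@B2, b@B0, d@B2, e@B2, f@B1}  OUT={a@B0, b@B0, d@B2, e@B2, f@B0}
  B1:  IN={a@B0, a@B2, b@B0, d@B2, e@B2, f@B0, f@B1}  OUT={a@B0, a@B2, b@B0, d@B1, e@B2, f@B1}
  B2:  IN={a@B0, a@B2, b@B0, d@B1, e@B2, f@B1}  OUT={a@B2, b@B0, d@B2, e@B2, f@B1}
  B3:  IN={a@B0, a@B2, b@B0, d@B1, d@B2, e@B2, f@B1}  OUT={a@B3, b@B3, d@B1, d@B2, e@B2, f@B1}
  B4:  IN={a@B3, b@B3, d@B1, d@B2, e@B2, f@B1}  OUT={a@B3, b@B3, d@B4, e@B2, f@B1}

Merge at B4: IN[B4] = OUT[B3] = {a@B3, b@B3, d@B1, d@B2, e@B2, f@B1}
Applying B4's transfer function to that IN value gives OUT[B4] (row B4 above).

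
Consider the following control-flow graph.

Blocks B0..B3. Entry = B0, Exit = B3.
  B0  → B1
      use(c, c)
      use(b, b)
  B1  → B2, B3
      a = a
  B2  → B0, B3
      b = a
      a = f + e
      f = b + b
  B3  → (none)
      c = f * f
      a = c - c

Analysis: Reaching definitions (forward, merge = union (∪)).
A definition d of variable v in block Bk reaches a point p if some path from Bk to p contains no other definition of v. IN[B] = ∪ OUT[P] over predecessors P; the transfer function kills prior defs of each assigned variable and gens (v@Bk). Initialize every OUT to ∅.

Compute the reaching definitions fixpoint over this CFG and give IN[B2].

Answer: {a@B1, b@B2, f@B2}

Working:
Per-block solution:
  B0:  IN={a@B2, b@B2, f@B2}  OUT={a@B2, b@B2, f@B2}
  B1:  IN={a@B2, b@B2, f@B2}  OUT={a@B1, b@B2, f@B2}
  B2:  IN={a@B1, b@B2, f@B2}  OUT={a@B2, b@B2, f@B2}
  B3:  IN={a@B1, a@B2, b@B2, f@B2}  OUT={a@B3, b@B2, c@B3, f@B2}

Merge at B2: IN[B2] = OUT[B1] = {a@B1, b@B2, f@B2}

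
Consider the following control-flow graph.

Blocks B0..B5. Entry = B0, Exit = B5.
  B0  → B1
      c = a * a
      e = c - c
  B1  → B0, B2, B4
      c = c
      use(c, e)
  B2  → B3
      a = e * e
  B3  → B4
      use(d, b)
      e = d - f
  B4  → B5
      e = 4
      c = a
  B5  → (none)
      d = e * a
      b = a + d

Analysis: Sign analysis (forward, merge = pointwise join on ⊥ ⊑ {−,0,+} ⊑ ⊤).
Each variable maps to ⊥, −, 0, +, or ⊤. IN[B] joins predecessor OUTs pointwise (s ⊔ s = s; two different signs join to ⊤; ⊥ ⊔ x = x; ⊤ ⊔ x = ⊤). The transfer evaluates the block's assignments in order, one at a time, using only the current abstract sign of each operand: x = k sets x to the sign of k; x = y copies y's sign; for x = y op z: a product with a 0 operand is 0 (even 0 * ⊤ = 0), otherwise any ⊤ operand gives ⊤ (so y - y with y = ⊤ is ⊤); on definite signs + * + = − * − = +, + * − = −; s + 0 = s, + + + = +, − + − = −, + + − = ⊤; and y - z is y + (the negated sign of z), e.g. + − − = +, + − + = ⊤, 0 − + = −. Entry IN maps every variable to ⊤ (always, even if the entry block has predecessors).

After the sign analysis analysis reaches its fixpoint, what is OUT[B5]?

Answer: {a: ⊤, b: ⊤, c: ⊤, d: ⊤, e: +, f: ⊤}

Working:
Converged values:
  B0:   IN=(all ⊤)   OUT=(all ⊤)
  B1:   IN=(all ⊤)   OUT=(all ⊤)
  B2:   IN=(all ⊤)   OUT=(all ⊤)
  B3:   IN=(all ⊤)   OUT=(all ⊤)
  B4:   IN=(all ⊤)   OUT={e:+; rest ⊤}
  B5:   IN={e:+; rest ⊤}   OUT={e:+; rest ⊤}

Merge at B5: IN[B5] = OUT[B4] = {a: ⊤, b: ⊤, c: ⊤, d: ⊤, e: +, f: ⊤}
Applying B5's transfer function to that IN value gives OUT[B5] (row B5 above).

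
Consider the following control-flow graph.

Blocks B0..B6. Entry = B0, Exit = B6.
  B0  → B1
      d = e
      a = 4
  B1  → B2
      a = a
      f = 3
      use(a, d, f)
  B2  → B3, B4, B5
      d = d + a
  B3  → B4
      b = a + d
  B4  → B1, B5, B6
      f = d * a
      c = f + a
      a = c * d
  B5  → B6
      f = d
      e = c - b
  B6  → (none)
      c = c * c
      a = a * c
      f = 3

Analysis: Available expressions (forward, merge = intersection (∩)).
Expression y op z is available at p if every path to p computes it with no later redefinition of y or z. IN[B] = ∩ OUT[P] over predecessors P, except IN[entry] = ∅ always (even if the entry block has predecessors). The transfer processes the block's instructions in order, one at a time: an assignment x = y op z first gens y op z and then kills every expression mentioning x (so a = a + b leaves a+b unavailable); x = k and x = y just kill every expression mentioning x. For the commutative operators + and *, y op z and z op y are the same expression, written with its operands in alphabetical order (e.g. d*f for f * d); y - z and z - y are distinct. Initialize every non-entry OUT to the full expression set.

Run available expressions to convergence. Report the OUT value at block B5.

Converged values:
  B0:   IN={}   OUT={}
  B1:   IN={}   OUT={}
  B2:   IN={}   OUT={}
  B3:   IN={}   OUT={a+d}
  B4:   IN={}   OUT={c*d}
  B5:   IN={}   OUT={c-b}
  B6:   IN={}   OUT={}

Merge at B5: IN[B5] = OUT[B2] ∩ OUT[B4] = {}
Applying B5's transfer function to that IN value gives OUT[B5] (row B5 above).

Answer: {c-b}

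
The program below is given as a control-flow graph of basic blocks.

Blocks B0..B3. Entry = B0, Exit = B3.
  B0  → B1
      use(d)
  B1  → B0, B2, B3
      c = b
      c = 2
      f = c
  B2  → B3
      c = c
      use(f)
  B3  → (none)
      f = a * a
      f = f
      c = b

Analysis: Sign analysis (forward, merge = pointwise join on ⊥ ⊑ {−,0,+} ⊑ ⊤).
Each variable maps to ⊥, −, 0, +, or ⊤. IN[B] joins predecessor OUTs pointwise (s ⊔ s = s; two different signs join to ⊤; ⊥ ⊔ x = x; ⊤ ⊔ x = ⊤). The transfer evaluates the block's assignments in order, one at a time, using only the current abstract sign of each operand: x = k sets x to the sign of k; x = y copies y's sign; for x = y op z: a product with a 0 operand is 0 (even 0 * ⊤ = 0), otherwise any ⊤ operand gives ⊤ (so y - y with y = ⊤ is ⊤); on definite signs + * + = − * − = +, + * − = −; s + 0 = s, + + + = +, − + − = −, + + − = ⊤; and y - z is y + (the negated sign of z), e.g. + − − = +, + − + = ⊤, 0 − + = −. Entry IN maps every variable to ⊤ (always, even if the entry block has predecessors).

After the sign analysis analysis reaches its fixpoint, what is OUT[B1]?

Answer: {a: ⊤, b: ⊤, c: +, d: ⊤, e: ⊤, f: +}

Trace:
Per-block solution:
  B0: | IN=(all ⊤) | OUT=(all ⊤)
  B1: | IN=(all ⊤) | OUT={c:+, f:+; rest ⊤}
  B2: | IN={c:+, f:+; rest ⊤} | OUT={c:+, f:+; rest ⊤}
  B3: | IN={c:+, f:+; rest ⊤} | OUT=(all ⊤)

Merge at B1: IN[B1] = OUT[B0] = {a: ⊤, b: ⊤, c: ⊤, d: ⊤, e: ⊤, f: ⊤}
Applying B1's transfer function to that IN value gives OUT[B1] (row B1 above).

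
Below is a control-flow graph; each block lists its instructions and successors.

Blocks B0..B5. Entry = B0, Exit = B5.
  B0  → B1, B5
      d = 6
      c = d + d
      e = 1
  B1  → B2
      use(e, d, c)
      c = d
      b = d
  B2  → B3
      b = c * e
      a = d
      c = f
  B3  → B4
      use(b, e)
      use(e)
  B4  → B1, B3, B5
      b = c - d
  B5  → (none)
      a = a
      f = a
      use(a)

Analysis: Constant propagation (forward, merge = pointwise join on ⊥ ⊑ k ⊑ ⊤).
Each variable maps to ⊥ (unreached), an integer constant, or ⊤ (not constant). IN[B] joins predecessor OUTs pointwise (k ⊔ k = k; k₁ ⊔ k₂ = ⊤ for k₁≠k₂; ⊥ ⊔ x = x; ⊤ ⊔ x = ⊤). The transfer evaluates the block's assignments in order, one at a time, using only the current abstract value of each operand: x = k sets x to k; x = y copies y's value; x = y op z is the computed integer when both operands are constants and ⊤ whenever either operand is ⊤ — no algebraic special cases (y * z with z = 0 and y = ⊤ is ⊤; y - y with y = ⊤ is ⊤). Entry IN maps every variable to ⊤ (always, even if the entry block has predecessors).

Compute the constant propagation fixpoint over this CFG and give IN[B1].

Fixpoint table:
  B0:   IN=(all ⊤)   OUT={c:12, d:6, e:1; rest ⊤}
  B1:   IN={d:6, e:1; rest ⊤}   OUT={b:6, c:6, d:6, e:1; rest ⊤}
  B2:   IN={b:6, c:6, d:6, e:1; rest ⊤}   OUT={a:6, b:6, d:6, e:1; rest ⊤}
  B3:   IN={a:6, d:6, e:1; rest ⊤}   OUT={a:6, d:6, e:1; rest ⊤}
  B4:   IN={a:6, d:6, e:1; rest ⊤}   OUT={a:6, d:6, e:1; rest ⊤}
  B5:   IN={d:6, e:1; rest ⊤}   OUT={d:6, e:1; rest ⊤}

Merge at B1: IN[B1] = OUT[B0] ⊔ OUT[B4] = {a: ⊤, b: ⊤, c: ⊤, d: 6, e: 1, f: ⊤}

Answer: {a: ⊤, b: ⊤, c: ⊤, d: 6, e: 1, f: ⊤}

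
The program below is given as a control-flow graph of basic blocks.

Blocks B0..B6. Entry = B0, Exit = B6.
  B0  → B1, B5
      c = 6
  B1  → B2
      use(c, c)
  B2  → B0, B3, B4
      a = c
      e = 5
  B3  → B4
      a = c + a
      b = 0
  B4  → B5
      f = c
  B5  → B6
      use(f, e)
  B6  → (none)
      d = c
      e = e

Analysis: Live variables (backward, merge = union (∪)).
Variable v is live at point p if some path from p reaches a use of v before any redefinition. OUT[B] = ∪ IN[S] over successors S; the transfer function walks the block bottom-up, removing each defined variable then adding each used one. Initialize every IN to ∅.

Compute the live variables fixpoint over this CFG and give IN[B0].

Converged values:
  B0:   IN={e, f}   OUT={c, e, f}
  B1:   IN={c, f}   OUT={c, f}
  B2:   IN={c, f}   OUT={a, c, e, f}
  B3:   IN={a, c, e}   OUT={c, e}
  B4:   IN={c, e}   OUT={c, e, f}
  B5:   IN={c, e, f}   OUT={c, e}
  B6:   IN={c, e}   OUT={}

Merge at B0: OUT[B0] = IN[B1] ⊔ IN[B5] = {c, e, f}
Applying B0's transfer function to that OUT value gives IN[B0] (row B0 above).

Answer: {e, f}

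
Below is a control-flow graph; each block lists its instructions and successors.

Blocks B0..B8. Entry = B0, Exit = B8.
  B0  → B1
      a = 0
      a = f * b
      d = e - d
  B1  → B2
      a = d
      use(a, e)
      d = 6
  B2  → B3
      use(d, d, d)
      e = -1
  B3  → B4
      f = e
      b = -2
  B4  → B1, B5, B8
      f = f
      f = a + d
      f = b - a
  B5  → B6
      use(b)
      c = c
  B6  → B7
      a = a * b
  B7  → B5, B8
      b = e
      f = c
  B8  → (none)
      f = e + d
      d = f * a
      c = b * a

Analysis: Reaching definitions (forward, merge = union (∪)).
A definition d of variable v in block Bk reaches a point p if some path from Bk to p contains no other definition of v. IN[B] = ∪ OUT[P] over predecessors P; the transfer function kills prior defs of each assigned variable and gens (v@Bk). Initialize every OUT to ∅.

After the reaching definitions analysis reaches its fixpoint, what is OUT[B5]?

Answer: {a@B1, a@B6, b@B3, b@B7, c@B5, d@B1, e@B2, f@B4, f@B7}

Trace:
Converged values:
  B0:  IN={}  OUT={a@B0, d@B0}
  B1:  IN={a@B0, a@B1, b@B3, d@B0, d@B1, e@B2, f@B4}  OUT={a@B1, b@B3, d@B1, e@B2, f@B4}
  B2:  IN={a@B1, b@B3, d@B1, e@B2, f@B4}  OUT={a@B1, b@B3, d@B1, e@B2, f@B4}
  B3:  IN={a@B1, b@B3, d@B1, e@B2, f@B4}  OUT={a@B1, b@B3, d@B1, e@B2, f@B3}
  B4:  IN={a@B1, b@B3, d@B1, e@B2, f@B3}  OUT={a@B1, b@B3, d@B1, e@B2, f@B4}
  B5:  IN={a@B1, a@B6, b@B3, b@B7, c@B5, d@B1, e@B2, f@B4, f@B7}  OUT={a@B1, a@B6, b@B3, b@B7, c@B5, d@B1, e@B2, f@B4, f@B7}
  B6:  IN={a@B1, a@B6, b@B3, b@B7, c@B5, d@B1, e@B2, f@B4, f@B7}  OUT={a@B6, b@B3, b@B7, c@B5, d@B1, e@B2, f@B4, f@B7}
  B7:  IN={a@B6, b@B3, b@B7, c@B5, d@B1, e@B2, f@B4, f@B7}  OUT={a@B6, b@B7, c@B5, d@B1, e@B2, f@B7}
  B8:  IN={a@B1, a@B6, b@B3, b@B7, c@B5, d@B1, e@B2, f@B4, f@B7}  OUT={a@B1, a@B6, b@B3, b@B7, c@B8, d@B8, e@B2, f@B8}

Merge at B5: IN[B5] = OUT[B4] ⊔ OUT[B7] = {a@B1, a@B6, b@B3, b@B7, c@B5, d@B1, e@B2, f@B4, f@B7}
Applying B5's transfer function to that IN value gives OUT[B5] (row B5 above).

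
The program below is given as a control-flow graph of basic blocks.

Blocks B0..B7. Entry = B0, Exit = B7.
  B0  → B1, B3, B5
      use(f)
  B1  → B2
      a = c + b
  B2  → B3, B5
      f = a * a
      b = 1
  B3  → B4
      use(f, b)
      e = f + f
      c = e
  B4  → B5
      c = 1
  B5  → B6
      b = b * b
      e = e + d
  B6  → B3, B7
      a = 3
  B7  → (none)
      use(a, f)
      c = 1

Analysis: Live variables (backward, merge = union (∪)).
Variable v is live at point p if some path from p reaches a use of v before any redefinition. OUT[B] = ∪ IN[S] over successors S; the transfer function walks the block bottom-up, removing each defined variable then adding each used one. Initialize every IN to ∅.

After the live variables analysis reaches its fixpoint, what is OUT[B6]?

Answer: {a, b, d, f}

Working:
Converged values:
  B0: | IN={b, c, d, e, f} | OUT={b, c, d, e, f}
  B1: | IN={b, c, d, e} | OUT={a, d, e}
  B2: | IN={a, d, e} | OUT={b, d, e, f}
  B3: | IN={b, d, f} | OUT={b, d, e, f}
  B4: | IN={b, d, e, f} | OUT={b, d, e, f}
  B5: | IN={b, d, e, f} | OUT={b, d, f}
  B6: | IN={b, d, f} | OUT={a, b, d, f}
  B7: | IN={a, f} | OUT={}

Merge at B6: OUT[B6] = IN[B3] ⊔ IN[B7] = {a, b, d, f}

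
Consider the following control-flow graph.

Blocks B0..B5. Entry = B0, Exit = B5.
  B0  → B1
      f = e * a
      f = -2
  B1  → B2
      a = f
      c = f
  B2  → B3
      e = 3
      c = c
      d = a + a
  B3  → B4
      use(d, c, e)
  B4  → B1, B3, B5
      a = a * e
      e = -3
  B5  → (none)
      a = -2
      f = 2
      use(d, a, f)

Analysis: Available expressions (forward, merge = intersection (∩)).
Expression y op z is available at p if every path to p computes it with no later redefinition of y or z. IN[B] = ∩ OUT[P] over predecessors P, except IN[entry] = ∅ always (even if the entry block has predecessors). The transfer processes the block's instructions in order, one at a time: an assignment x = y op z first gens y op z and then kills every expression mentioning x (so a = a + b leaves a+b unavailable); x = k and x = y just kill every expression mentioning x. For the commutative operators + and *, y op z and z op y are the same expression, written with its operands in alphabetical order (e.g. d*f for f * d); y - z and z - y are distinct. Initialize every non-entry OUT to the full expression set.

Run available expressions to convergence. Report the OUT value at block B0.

Per-block solution:
  B0:   IN={}   OUT={a*e}
  B1:   IN={}   OUT={}
  B2:   IN={}   OUT={a+a}
  B3:   IN={}   OUT={}
  B4:   IN={}   OUT={}
  B5:   IN={}   OUT={}

B0 is the boundary node: IN[B0] = {}
Applying B0's transfer function to that IN value gives OUT[B0] (row B0 above).

Answer: {a*e}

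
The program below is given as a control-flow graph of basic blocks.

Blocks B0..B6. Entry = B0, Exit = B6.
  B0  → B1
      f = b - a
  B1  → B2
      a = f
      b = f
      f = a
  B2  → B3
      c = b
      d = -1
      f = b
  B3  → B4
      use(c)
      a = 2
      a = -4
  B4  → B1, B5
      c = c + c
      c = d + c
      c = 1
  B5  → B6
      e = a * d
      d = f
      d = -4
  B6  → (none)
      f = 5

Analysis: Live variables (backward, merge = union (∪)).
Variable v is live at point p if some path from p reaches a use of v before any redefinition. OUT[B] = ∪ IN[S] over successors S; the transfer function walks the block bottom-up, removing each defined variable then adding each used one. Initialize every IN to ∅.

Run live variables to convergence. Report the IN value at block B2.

Per-block solution:
  B0:  IN={a, b}  OUT={f}
  B1:  IN={f}  OUT={b}
  B2:  IN={b}  OUT={c, d, f}
  B3:  IN={c, d, f}  OUT={a, c, d, f}
  B4:  IN={a, c, d, f}  OUT={a, d, f}
  B5:  IN={a, d, f}  OUT={}
  B6:  IN={}  OUT={}

Merge at B2: OUT[B2] = IN[B3] = {c, d, f}
Applying B2's transfer function to that OUT value gives IN[B2] (row B2 above).

Answer: {b}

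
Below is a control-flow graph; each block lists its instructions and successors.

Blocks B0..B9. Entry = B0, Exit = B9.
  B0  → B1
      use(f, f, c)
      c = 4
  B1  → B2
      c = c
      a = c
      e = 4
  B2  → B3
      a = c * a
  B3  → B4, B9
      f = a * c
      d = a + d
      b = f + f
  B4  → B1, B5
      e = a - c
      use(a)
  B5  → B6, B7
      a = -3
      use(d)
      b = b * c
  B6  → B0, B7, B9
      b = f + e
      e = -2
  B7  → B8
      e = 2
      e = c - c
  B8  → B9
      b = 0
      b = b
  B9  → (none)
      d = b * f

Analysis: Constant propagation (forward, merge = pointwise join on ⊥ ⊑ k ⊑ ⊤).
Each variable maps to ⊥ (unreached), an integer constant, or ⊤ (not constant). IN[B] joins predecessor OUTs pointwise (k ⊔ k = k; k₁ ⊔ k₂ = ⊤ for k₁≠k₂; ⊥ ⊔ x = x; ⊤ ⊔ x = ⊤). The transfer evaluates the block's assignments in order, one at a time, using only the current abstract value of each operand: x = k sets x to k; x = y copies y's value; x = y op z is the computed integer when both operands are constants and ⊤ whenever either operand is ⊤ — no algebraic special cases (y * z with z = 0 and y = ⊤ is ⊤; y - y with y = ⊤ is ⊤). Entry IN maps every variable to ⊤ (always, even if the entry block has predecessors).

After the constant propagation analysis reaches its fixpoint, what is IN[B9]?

Answer: {a: ⊤, b: ⊤, c: 4, d: ⊤, e: ⊤, f: 64}

Derivation:
Converged values:
  B0:  IN=(all ⊤)  OUT={c:4; rest ⊤}
  B1:  IN={c:4; rest ⊤}  OUT={a:4, c:4, e:4; rest ⊤}
  B2:  IN={a:4, c:4, e:4; rest ⊤}  OUT={a:16, c:4, e:4; rest ⊤}
  B3:  IN={a:16, c:4, e:4; rest ⊤}  OUT={a:16, b:128, c:4, e:4, f:64; rest ⊤}
  B4:  IN={a:16, b:128, c:4, e:4, f:64; rest ⊤}  OUT={a:16, b:128, c:4, e:12, f:64; rest ⊤}
  B5:  IN={a:16, b:128, c:4, e:12, f:64; rest ⊤}  OUT={a:-3, b:512, c:4, e:12, f:64; rest ⊤}
  B6:  IN={a:-3, b:512, c:4, e:12, f:64; rest ⊤}  OUT={a:-3, b:76, c:4, e:-2, f:64; rest ⊤}
  B7:  IN={a:-3, c:4, f:64; rest ⊤}  OUT={a:-3, c:4, e:0, f:64; rest ⊤}
  B8:  IN={a:-3, c:4, e:0, f:64; rest ⊤}  OUT={a:-3, b:0, c:4, e:0, f:64; rest ⊤}
  B9:  IN={c:4, f:64; rest ⊤}  OUT={c:4, f:64; rest ⊤}

Merge at B9: IN[B9] = OUT[B3] ⊔ OUT[B6] ⊔ OUT[B8] = {a: ⊤, b: ⊤, c: 4, d: ⊤, e: ⊤, f: 64}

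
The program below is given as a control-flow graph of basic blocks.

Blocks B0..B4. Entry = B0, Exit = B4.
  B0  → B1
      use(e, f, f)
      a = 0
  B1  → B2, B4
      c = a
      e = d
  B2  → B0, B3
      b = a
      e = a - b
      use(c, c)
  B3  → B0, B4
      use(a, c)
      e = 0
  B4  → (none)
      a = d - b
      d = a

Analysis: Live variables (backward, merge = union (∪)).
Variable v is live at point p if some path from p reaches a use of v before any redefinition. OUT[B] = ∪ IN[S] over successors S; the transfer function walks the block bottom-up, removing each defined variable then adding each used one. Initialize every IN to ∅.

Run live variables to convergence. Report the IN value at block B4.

Answer: {b, d}

Trace:
Fixpoint table:
  B0: | IN={b, d, e, f} | OUT={a, b, d, f}
  B1: | IN={a, b, d, f} | OUT={a, b, c, d, f}
  B2: | IN={a, c, d, f} | OUT={a, b, c, d, e, f}
  B3: | IN={a, b, c, d, f} | OUT={b, d, e, f}
  B4: | IN={b, d} | OUT={}

B4 is the boundary node: OUT[B4] = {}
Applying B4's transfer function to that OUT value gives IN[B4] (row B4 above).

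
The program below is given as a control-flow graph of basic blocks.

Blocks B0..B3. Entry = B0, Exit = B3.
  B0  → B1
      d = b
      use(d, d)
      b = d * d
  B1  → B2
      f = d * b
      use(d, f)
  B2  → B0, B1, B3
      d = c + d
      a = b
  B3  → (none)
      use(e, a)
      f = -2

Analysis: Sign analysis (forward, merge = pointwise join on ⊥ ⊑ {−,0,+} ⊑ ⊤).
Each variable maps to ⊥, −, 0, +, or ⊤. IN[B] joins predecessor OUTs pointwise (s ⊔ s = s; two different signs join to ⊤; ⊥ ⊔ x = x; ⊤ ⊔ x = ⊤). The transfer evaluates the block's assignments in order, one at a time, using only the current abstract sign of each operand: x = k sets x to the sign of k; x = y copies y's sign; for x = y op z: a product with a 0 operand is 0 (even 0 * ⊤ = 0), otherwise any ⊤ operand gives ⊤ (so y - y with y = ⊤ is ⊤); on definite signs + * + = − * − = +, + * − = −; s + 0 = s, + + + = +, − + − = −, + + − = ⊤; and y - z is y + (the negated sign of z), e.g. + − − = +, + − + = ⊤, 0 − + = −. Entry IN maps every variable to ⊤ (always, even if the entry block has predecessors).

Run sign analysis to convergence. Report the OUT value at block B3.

Answer: {a: ⊤, b: ⊤, c: ⊤, d: ⊤, e: ⊤, f: -}

Working:
Fixpoint table:
  B0:  IN=(all ⊤)  OUT=(all ⊤)
  B1:  IN=(all ⊤)  OUT=(all ⊤)
  B2:  IN=(all ⊤)  OUT=(all ⊤)
  B3:  IN=(all ⊤)  OUT={f:-; rest ⊤}

Merge at B3: IN[B3] = OUT[B2] = {a: ⊤, b: ⊤, c: ⊤, d: ⊤, e: ⊤, f: ⊤}
Applying B3's transfer function to that IN value gives OUT[B3] (row B3 above).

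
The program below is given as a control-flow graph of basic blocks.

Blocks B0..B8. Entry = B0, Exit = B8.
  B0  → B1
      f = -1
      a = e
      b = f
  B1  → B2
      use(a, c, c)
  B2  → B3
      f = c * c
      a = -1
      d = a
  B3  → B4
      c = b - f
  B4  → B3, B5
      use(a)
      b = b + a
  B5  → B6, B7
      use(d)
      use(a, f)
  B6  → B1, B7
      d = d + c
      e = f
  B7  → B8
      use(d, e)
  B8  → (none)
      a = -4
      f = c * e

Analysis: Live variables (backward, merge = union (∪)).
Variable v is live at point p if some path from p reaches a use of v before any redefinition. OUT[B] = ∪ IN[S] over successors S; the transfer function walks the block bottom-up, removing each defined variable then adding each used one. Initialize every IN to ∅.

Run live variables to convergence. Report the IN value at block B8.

Fixpoint table:
  B0:  IN={c, e}  OUT={a, b, c, e}
  B1:  IN={a, b, c, e}  OUT={b, c, e}
  B2:  IN={b, c, e}  OUT={a, b, d, e, f}
  B3:  IN={a, b, d, e, f}  OUT={a, b, c, d, e, f}
  B4:  IN={a, b, c, d, e, f}  OUT={a, b, c, d, e, f}
  B5:  IN={a, b, c, d, e, f}  OUT={a, b, c, d, e, f}
  B6:  IN={a, b, c, d, f}  OUT={a, b, c, d, e}
  B7:  IN={c, d, e}  OUT={c, e}
  B8:  IN={c, e}  OUT={}

B8 is the boundary node: OUT[B8] = {}
Applying B8's transfer function to that OUT value gives IN[B8] (row B8 above).

Answer: {c, e}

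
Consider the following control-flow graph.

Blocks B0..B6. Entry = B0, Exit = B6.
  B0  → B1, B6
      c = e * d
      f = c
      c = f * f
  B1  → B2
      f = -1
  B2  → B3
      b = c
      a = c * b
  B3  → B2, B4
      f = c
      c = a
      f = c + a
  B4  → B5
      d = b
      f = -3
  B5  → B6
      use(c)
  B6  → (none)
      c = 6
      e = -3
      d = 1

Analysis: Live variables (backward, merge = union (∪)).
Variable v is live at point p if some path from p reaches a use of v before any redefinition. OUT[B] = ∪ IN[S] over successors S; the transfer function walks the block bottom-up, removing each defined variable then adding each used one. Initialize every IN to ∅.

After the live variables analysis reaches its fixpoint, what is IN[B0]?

Answer: {d, e}

Derivation:
Per-block solution:
  B0: | IN={d, e} | OUT={c}
  B1: | IN={c} | OUT={c}
  B2: | IN={c} | OUT={a, b, c}
  B3: | IN={a, b, c} | OUT={b, c}
  B4: | IN={b, c} | OUT={c}
  B5: | IN={c} | OUT={}
  B6: | IN={} | OUT={}

Merge at B0: OUT[B0] = IN[B1] ⊔ IN[B6] = {c}
Applying B0's transfer function to that OUT value gives IN[B0] (row B0 above).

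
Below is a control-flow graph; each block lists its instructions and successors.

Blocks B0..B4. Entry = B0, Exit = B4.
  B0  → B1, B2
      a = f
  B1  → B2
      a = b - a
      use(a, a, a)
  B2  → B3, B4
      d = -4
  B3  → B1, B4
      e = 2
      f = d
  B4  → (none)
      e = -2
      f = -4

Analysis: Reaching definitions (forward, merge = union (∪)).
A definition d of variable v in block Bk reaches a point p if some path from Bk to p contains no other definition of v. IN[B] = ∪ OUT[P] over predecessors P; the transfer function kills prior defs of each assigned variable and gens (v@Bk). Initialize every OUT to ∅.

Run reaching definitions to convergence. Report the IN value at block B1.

Converged values:
  B0: | IN={} | OUT={a@B0}
  B1: | IN={a@B0, a@B1, d@B2, e@B3, f@B3} | OUT={a@B1, d@B2, e@B3, f@B3}
  B2: | IN={a@B0, a@B1, d@B2, e@B3, f@B3} | OUT={a@B0, a@B1, d@B2, e@B3, f@B3}
  B3: | IN={a@B0, a@B1, d@B2, e@B3, f@B3} | OUT={a@B0, a@B1, d@B2, e@B3, f@B3}
  B4: | IN={a@B0, a@B1, d@B2, e@B3, f@B3} | OUT={a@B0, a@B1, d@B2, e@B4, f@B4}

Merge at B1: IN[B1] = OUT[B0] ⊔ OUT[B3] = {a@B0, a@B1, d@B2, e@B3, f@B3}

Answer: {a@B0, a@B1, d@B2, e@B3, f@B3}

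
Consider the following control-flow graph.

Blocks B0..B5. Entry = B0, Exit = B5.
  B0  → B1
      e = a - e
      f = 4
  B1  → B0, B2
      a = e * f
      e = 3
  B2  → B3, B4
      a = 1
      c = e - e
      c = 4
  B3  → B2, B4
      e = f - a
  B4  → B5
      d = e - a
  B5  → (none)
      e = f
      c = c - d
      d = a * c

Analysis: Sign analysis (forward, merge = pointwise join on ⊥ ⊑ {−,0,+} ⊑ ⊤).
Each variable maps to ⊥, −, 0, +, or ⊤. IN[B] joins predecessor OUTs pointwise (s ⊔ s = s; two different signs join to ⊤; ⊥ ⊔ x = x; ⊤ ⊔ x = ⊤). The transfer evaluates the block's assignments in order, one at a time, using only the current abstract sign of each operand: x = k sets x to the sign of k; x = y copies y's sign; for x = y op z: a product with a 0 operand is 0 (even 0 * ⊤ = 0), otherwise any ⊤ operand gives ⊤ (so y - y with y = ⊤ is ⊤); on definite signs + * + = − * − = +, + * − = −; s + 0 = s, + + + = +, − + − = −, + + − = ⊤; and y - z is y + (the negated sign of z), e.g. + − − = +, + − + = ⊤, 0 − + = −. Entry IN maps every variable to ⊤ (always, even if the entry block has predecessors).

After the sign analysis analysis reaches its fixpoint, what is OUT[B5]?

Answer: {a: +, b: ⊤, c: ⊤, d: ⊤, e: +, f: +}

Derivation:
Converged values:
  B0:  IN=(all ⊤)  OUT={f:+; rest ⊤}
  B1:  IN={f:+; rest ⊤}  OUT={e:+, f:+; rest ⊤}
  B2:  IN={f:+; rest ⊤}  OUT={a:+, c:+, f:+; rest ⊤}
  B3:  IN={a:+, c:+, f:+; rest ⊤}  OUT={a:+, c:+, f:+; rest ⊤}
  B4:  IN={a:+, c:+, f:+; rest ⊤}  OUT={a:+, c:+, f:+; rest ⊤}
  B5:  IN={a:+, c:+, f:+; rest ⊤}  OUT={a:+, e:+, f:+; rest ⊤}

Merge at B5: IN[B5] = OUT[B4] = {a: +, b: ⊤, c: +, d: ⊤, e: ⊤, f: +}
Applying B5's transfer function to that IN value gives OUT[B5] (row B5 above).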